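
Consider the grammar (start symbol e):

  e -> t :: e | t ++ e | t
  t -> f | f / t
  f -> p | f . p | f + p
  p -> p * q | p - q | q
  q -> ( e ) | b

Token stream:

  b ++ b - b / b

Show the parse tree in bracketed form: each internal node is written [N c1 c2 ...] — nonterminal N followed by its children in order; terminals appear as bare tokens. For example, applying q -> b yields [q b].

[e [t [f [p [q b]]]] ++ [e [t [f [p [p [q b]] - [q b]]] / [t [f [p [q b]]]]]]]

e
t ++ e
f ++ e
p ++ e
q ++ e
b ++ e
b ++ t
b ++ f / t
b ++ p / t
b ++ p - q / t
b ++ q - q / t
b ++ b - q / t
b ++ b - b / t
b ++ b - b / f
b ++ b - b / p
b ++ b - b / q
b ++ b - b / b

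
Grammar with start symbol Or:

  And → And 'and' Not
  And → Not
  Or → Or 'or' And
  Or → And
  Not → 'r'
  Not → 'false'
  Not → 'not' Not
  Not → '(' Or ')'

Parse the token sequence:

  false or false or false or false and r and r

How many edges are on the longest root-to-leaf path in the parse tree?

[Or [Or [Or [Or [And [Not false]]] or [And [Not false]]] or [And [Not false]]] or [And [And [And [Not false]] and [Not r]] and [Not r]]]

6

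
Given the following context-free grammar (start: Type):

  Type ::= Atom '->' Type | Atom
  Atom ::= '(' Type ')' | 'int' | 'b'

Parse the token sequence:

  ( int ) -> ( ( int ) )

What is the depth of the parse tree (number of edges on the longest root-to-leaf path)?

[Type [Atom ( [Type [Atom int]] )] -> [Type [Atom ( [Type [Atom ( [Type [Atom int]] )]] )]]]

7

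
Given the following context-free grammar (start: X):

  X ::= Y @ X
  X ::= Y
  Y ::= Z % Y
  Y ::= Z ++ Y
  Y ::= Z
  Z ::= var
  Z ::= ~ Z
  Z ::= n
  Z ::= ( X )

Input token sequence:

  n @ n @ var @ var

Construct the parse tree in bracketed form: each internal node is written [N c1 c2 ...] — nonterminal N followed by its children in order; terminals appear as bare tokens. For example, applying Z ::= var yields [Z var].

X
Y @ X
Z @ X
n @ X
n @ Y @ X
n @ Z @ X
n @ n @ X
n @ n @ Y @ X
n @ n @ Z @ X
n @ n @ var @ X
n @ n @ var @ Y
n @ n @ var @ Z
n @ n @ var @ var

[X [Y [Z n]] @ [X [Y [Z n]] @ [X [Y [Z var]] @ [X [Y [Z var]]]]]]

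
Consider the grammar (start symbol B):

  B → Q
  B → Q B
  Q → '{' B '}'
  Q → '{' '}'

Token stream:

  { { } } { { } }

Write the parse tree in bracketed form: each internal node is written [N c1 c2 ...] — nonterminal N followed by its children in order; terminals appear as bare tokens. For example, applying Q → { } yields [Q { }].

B
Q B
{ B } B
{ Q } B
{ { } } B
{ { } } Q
{ { } } { B }
{ { } } { Q }
{ { } } { { } }

[B [Q { [B [Q { }]] }] [B [Q { [B [Q { }]] }]]]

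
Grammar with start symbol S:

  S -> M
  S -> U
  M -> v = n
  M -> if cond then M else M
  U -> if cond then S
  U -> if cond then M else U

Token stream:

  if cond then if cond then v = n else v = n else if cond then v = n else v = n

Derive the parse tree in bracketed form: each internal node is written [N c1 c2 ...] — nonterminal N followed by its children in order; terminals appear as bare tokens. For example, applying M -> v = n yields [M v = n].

[S [M if cond then [M if cond then [M v = n] else [M v = n]] else [M if cond then [M v = n] else [M v = n]]]]

S
M
if cond then M else M
if cond then if cond then M else M else M
if cond then if cond then v = n else M else M
if cond then if cond then v = n else v = n else M
if cond then if cond then v = n else v = n else if cond then M else M
if cond then if cond then v = n else v = n else if cond then v = n else M
if cond then if cond then v = n else v = n else if cond then v = n else v = n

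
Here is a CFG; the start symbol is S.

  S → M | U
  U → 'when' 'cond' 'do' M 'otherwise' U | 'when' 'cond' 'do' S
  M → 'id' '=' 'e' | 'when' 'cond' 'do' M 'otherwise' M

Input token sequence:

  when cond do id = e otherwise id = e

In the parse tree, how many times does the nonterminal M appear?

[S [M when cond do [M id = e] otherwise [M id = e]]]

3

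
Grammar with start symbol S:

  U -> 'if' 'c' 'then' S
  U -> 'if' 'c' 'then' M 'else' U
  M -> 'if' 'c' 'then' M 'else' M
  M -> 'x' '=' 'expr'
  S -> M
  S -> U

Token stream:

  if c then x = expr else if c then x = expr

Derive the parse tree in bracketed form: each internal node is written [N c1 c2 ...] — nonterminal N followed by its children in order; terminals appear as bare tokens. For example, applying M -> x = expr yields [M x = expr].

[S [U if c then [M x = expr] else [U if c then [S [M x = expr]]]]]

S
U
if c then M else U
if c then x = expr else U
if c then x = expr else if c then S
if c then x = expr else if c then M
if c then x = expr else if c then x = expr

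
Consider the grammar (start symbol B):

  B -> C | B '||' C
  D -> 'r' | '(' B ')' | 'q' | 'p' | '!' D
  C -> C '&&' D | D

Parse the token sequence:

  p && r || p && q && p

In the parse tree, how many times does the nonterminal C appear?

[B [B [C [C [D p]] && [D r]]] || [C [C [C [D p]] && [D q]] && [D p]]]

5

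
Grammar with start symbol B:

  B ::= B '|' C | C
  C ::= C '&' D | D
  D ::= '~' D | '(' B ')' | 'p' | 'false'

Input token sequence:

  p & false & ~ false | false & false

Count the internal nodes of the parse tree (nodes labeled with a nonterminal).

13

[B [B [C [C [C [D p]] & [D false]] & [D ~ [D false]]]] | [C [C [D false]] & [D false]]]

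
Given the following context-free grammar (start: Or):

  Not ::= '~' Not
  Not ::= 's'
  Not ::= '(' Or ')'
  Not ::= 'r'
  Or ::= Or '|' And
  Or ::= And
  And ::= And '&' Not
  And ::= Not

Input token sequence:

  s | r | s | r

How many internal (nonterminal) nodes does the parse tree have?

12

[Or [Or [Or [Or [And [Not s]]] | [And [Not r]]] | [And [Not s]]] | [And [Not r]]]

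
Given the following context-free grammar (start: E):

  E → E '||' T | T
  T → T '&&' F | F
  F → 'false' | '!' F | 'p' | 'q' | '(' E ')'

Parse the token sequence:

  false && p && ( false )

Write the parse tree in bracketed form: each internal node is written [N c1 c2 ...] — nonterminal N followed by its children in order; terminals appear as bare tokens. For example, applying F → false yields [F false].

[E [T [T [T [F false]] && [F p]] && [F ( [E [T [F false]]] )]]]

E
T
T && F
T && F && F
F && F && F
false && F && F
false && p && F
false && p && ( E )
false && p && ( T )
false && p && ( F )
false && p && ( false )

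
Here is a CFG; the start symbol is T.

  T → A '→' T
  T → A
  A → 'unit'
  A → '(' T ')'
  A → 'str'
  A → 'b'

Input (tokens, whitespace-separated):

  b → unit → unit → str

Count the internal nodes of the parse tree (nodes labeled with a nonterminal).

[T [A b] → [T [A unit] → [T [A unit] → [T [A str]]]]]

8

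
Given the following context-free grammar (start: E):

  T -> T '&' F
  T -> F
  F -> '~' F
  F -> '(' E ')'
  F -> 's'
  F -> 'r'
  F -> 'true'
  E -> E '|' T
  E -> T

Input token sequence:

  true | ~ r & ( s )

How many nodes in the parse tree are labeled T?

[E [E [T [F true]]] | [T [T [F ~ [F r]]] & [F ( [E [T [F s]]] )]]]

4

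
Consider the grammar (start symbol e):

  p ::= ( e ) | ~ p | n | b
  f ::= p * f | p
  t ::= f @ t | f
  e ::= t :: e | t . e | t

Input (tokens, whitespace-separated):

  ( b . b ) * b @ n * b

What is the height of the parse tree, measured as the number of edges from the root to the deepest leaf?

9

[e [t [f [p ( [e [t [f [p b]]] . [e [t [f [p b]]]]] )] * [f [p b]]] @ [t [f [p n] * [f [p b]]]]]]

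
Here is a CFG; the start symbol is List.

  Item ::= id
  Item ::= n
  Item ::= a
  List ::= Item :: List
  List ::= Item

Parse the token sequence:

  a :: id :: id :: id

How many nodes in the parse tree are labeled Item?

[List [Item a] :: [List [Item id] :: [List [Item id] :: [List [Item id]]]]]

4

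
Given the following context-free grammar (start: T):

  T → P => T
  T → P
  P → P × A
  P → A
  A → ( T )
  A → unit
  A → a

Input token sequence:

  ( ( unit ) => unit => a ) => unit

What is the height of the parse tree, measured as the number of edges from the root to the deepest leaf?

[T [P [A ( [T [P [A ( [T [P [A unit]]] )]] => [T [P [A unit]] => [T [P [A a]]]]] )]] => [T [P [A unit]]]]

9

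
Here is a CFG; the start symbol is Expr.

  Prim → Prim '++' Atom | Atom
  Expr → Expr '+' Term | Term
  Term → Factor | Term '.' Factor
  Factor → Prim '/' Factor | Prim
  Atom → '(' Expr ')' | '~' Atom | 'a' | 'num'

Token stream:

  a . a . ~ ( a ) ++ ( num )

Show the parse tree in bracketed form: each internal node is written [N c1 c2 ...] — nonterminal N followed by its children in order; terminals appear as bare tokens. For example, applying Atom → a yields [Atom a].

[Expr [Term [Term [Term [Factor [Prim [Atom a]]]] . [Factor [Prim [Atom a]]]] . [Factor [Prim [Prim [Atom ~ [Atom ( [Expr [Term [Factor [Prim [Atom a]]]]] )]]] ++ [Atom ( [Expr [Term [Factor [Prim [Atom num]]]]] )]]]]]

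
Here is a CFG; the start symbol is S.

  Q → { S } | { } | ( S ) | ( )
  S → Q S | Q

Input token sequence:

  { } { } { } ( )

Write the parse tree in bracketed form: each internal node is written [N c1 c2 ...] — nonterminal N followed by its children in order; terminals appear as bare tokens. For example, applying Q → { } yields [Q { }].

[S [Q { }] [S [Q { }] [S [Q { }] [S [Q ( )]]]]]

S
Q S
{ } S
{ } Q S
{ } { } S
{ } { } Q S
{ } { } { } S
{ } { } { } Q
{ } { } { } ( )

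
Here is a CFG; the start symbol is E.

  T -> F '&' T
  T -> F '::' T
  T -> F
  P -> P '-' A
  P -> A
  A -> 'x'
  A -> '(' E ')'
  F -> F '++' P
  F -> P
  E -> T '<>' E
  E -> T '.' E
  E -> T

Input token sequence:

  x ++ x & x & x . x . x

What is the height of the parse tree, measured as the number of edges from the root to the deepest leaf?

[E [T [F [F [P [A x]]] ++ [P [A x]]] & [T [F [P [A x]]] & [T [F [P [A x]]]]]] . [E [T [F [P [A x]]]] . [E [T [F [P [A x]]]]]]]

7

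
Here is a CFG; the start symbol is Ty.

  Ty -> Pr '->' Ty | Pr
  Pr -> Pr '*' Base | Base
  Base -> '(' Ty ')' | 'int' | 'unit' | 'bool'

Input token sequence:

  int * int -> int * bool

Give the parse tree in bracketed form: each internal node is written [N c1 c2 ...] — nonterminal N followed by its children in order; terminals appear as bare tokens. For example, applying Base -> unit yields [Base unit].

Ty
Pr -> Ty
Pr * Base -> Ty
Base * Base -> Ty
int * Base -> Ty
int * int -> Ty
int * int -> Pr
int * int -> Pr * Base
int * int -> Base * Base
int * int -> int * Base
int * int -> int * bool

[Ty [Pr [Pr [Base int]] * [Base int]] -> [Ty [Pr [Pr [Base int]] * [Base bool]]]]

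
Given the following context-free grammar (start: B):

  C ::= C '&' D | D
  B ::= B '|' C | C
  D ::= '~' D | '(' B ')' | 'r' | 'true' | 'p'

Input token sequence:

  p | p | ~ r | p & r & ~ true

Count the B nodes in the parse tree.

[B [B [B [B [C [D p]]] | [C [D p]]] | [C [D ~ [D r]]]] | [C [C [C [D p]] & [D r]] & [D ~ [D true]]]]

4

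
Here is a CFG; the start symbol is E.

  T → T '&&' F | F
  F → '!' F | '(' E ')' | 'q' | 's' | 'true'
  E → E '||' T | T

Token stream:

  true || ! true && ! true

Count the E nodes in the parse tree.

[E [E [T [F true]]] || [T [T [F ! [F true]]] && [F ! [F true]]]]

2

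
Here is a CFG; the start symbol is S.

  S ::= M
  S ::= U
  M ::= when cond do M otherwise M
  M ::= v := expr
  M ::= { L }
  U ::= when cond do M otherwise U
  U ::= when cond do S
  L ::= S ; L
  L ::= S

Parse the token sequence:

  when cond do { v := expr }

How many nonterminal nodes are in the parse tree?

[S [U when cond do [S [M { [L [S [M v := expr]]] }]]]]

7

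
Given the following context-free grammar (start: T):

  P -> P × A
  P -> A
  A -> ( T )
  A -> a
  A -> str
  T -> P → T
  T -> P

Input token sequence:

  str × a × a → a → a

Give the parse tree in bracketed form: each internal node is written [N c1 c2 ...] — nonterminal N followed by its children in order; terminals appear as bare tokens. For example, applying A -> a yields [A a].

[T [P [P [P [A str]] × [A a]] × [A a]] → [T [P [A a]] → [T [P [A a]]]]]

T
P → T
P × A → T
P × A × A → T
A × A × A → T
str × A × A → T
str × a × A → T
str × a × a → T
str × a × a → P → T
str × a × a → A → T
str × a × a → a → T
str × a × a → a → P
str × a × a → a → A
str × a × a → a → a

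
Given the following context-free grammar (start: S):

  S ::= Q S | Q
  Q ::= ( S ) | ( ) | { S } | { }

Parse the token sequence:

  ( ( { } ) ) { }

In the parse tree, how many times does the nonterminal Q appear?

[S [Q ( [S [Q ( [S [Q { }]] )]] )] [S [Q { }]]]

4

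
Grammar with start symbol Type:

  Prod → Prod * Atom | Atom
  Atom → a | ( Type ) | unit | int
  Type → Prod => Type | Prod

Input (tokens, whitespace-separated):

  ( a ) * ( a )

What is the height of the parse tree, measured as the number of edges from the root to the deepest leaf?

7

[Type [Prod [Prod [Atom ( [Type [Prod [Atom a]]] )]] * [Atom ( [Type [Prod [Atom a]]] )]]]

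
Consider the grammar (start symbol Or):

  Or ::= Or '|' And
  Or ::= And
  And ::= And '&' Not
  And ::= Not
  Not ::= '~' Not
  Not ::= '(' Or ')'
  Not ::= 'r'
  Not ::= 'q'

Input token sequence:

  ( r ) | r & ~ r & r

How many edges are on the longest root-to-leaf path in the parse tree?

7

[Or [Or [And [Not ( [Or [And [Not r]]] )]]] | [And [And [And [Not r]] & [Not ~ [Not r]]] & [Not r]]]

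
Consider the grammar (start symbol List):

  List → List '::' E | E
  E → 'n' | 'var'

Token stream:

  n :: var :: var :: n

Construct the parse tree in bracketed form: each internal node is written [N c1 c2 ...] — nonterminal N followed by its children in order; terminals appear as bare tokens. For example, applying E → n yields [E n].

List
List :: E
List :: E :: E
List :: E :: E :: E
E :: E :: E :: E
n :: E :: E :: E
n :: var :: E :: E
n :: var :: var :: E
n :: var :: var :: n

[List [List [List [List [E n]] :: [E var]] :: [E var]] :: [E n]]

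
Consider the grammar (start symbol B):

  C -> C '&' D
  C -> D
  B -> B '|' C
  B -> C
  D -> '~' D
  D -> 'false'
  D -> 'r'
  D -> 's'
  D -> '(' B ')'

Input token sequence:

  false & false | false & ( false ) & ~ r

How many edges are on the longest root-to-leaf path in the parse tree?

[B [B [C [C [D false]] & [D false]]] | [C [C [C [D false]] & [D ( [B [C [D false]]] )]] & [D ~ [D r]]]]

7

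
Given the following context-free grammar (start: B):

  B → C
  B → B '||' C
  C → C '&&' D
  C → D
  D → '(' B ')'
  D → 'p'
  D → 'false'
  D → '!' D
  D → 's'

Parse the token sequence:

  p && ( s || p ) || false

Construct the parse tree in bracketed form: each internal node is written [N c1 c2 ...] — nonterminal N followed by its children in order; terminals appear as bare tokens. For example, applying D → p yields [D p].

B
B || C
C || C
C && D || C
D && D || C
p && D || C
p && ( B ) || C
p && ( B || C ) || C
p && ( C || C ) || C
p && ( D || C ) || C
p && ( s || C ) || C
p && ( s || D ) || C
p && ( s || p ) || C
p && ( s || p ) || D
p && ( s || p ) || false

[B [B [C [C [D p]] && [D ( [B [B [C [D s]]] || [C [D p]]] )]]] || [C [D false]]]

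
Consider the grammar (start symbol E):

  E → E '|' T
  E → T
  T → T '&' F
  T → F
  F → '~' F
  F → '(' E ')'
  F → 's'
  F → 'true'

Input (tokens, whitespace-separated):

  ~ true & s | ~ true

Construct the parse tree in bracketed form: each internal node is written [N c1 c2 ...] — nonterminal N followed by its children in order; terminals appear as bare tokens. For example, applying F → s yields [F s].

[E [E [T [T [F ~ [F true]]] & [F s]]] | [T [F ~ [F true]]]]

E
E | T
T | T
T & F | T
F & F | T
~ F & F | T
~ true & F | T
~ true & s | T
~ true & s | F
~ true & s | ~ F
~ true & s | ~ true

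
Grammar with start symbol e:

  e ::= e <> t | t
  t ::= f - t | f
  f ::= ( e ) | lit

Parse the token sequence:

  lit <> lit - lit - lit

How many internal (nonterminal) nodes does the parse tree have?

10

[e [e [t [f lit]]] <> [t [f lit] - [t [f lit] - [t [f lit]]]]]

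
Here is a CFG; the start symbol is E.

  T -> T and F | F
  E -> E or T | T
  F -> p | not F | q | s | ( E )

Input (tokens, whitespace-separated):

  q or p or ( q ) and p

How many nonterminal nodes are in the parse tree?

14

[E [E [E [T [F q]]] or [T [F p]]] or [T [T [F ( [E [T [F q]]] )]] and [F p]]]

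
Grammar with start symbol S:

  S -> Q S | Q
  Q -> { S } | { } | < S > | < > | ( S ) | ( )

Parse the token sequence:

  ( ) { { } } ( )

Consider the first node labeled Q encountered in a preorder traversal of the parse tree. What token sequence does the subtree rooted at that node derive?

[S [Q ( )] [S [Q { [S [Q { }]] }] [S [Q ( )]]]]

( )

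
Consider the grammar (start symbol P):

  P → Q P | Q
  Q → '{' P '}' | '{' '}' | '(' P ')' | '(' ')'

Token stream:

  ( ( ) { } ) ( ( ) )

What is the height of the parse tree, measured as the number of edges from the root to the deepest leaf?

5

[P [Q ( [P [Q ( )] [P [Q { }]]] )] [P [Q ( [P [Q ( )]] )]]]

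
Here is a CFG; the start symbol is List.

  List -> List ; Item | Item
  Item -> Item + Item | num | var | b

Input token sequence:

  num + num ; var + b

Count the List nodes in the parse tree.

2

[List [List [Item [Item num] + [Item num]]] ; [Item [Item var] + [Item b]]]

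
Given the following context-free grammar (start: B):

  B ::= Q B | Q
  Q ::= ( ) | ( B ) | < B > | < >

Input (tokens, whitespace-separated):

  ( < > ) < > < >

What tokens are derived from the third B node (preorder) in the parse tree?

< > < >

[B [Q ( [B [Q < >]] )] [B [Q < >] [B [Q < >]]]]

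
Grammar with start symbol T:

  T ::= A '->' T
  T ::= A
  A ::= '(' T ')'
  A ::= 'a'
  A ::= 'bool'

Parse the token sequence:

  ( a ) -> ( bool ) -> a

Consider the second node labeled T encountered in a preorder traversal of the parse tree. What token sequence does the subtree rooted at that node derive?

a

[T [A ( [T [A a]] )] -> [T [A ( [T [A bool]] )] -> [T [A a]]]]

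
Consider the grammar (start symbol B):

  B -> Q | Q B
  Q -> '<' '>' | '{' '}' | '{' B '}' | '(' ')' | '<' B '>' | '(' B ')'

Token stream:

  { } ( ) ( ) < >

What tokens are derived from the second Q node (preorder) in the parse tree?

[B [Q { }] [B [Q ( )] [B [Q ( )] [B [Q < >]]]]]

( )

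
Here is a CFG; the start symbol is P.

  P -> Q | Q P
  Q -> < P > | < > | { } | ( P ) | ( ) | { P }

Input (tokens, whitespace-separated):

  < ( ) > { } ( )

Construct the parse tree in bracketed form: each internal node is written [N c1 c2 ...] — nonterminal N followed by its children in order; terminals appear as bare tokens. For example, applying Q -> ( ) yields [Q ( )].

[P [Q < [P [Q ( )]] >] [P [Q { }] [P [Q ( )]]]]

P
Q P
< P > P
< Q > P
< ( ) > P
< ( ) > Q P
< ( ) > { } P
< ( ) > { } Q
< ( ) > { } ( )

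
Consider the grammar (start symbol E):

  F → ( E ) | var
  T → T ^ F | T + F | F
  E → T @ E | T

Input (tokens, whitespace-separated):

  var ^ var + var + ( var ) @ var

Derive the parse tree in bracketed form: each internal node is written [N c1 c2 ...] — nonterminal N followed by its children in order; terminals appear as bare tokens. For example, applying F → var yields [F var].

E
T @ E
T + F @ E
T + F + F @ E
T ^ F + F + F @ E
F ^ F + F + F @ E
var ^ F + F + F @ E
var ^ var + F + F @ E
var ^ var + var + F @ E
var ^ var + var + ( E ) @ E
var ^ var + var + ( T ) @ E
var ^ var + var + ( F ) @ E
var ^ var + var + ( var ) @ E
var ^ var + var + ( var ) @ T
var ^ var + var + ( var ) @ F
var ^ var + var + ( var ) @ var

[E [T [T [T [T [F var]] ^ [F var]] + [F var]] + [F ( [E [T [F var]]] )]] @ [E [T [F var]]]]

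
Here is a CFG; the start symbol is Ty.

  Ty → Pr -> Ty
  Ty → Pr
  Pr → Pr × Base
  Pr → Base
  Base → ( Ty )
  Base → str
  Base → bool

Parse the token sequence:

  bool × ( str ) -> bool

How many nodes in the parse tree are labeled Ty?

[Ty [Pr [Pr [Base bool]] × [Base ( [Ty [Pr [Base str]]] )]] -> [Ty [Pr [Base bool]]]]

3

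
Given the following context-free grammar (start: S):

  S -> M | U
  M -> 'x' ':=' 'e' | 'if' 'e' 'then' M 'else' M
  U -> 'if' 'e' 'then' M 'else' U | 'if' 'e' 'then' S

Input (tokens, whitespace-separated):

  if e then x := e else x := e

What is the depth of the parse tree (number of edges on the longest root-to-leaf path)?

3

[S [M if e then [M x := e] else [M x := e]]]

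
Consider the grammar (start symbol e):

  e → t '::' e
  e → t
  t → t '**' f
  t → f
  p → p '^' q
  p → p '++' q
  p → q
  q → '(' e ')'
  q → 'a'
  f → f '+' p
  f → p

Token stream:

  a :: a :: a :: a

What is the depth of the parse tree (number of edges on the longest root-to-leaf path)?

8

[e [t [f [p [q a]]]] :: [e [t [f [p [q a]]]] :: [e [t [f [p [q a]]]] :: [e [t [f [p [q a]]]]]]]]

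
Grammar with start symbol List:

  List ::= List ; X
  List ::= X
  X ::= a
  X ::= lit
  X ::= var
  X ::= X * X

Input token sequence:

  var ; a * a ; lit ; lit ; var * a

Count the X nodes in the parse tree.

[List [List [List [List [List [X var]] ; [X [X a] * [X a]]] ; [X lit]] ; [X lit]] ; [X [X var] * [X a]]]

9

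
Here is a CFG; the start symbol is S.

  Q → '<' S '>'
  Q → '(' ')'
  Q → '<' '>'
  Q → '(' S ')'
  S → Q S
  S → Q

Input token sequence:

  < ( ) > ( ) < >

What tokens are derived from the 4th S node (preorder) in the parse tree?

< >

[S [Q < [S [Q ( )]] >] [S [Q ( )] [S [Q < >]]]]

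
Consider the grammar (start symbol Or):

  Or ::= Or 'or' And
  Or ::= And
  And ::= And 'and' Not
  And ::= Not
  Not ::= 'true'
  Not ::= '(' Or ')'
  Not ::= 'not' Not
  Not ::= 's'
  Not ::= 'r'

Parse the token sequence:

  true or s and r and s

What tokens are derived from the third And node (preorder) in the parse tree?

[Or [Or [And [Not true]]] or [And [And [And [Not s]] and [Not r]] and [Not s]]]

s and r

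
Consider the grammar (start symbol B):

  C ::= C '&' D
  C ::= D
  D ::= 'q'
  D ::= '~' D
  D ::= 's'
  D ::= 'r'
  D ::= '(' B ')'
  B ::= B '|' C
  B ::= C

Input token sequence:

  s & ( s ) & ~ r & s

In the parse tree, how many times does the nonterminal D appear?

6

[B [C [C [C [C [D s]] & [D ( [B [C [D s]]] )]] & [D ~ [D r]]] & [D s]]]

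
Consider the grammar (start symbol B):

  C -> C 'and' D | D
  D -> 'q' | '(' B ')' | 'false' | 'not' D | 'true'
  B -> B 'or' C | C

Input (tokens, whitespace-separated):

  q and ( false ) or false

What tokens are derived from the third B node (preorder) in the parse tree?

false

[B [B [C [C [D q]] and [D ( [B [C [D false]]] )]]] or [C [D false]]]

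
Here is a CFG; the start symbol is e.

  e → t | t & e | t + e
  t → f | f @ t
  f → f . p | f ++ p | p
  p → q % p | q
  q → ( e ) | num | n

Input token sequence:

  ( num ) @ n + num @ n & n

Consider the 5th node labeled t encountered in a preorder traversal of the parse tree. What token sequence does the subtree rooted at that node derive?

[e [t [f [p [q ( [e [t [f [p [q num]]]]] )]]] @ [t [f [p [q n]]]]] + [e [t [f [p [q num]]] @ [t [f [p [q n]]]]] & [e [t [f [p [q n]]]]]]]

n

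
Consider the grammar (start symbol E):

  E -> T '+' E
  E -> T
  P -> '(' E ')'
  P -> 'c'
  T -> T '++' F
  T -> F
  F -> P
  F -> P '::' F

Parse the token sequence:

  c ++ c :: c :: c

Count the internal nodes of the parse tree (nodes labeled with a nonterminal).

[E [T [T [F [P c]]] ++ [F [P c] :: [F [P c] :: [F [P c]]]]]]

11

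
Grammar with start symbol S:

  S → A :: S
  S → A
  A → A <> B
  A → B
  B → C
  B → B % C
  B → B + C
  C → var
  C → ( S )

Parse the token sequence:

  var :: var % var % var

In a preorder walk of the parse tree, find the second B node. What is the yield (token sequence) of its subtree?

var % var % var

[S [A [B [C var]]] :: [S [A [B [B [B [C var]] % [C var]] % [C var]]]]]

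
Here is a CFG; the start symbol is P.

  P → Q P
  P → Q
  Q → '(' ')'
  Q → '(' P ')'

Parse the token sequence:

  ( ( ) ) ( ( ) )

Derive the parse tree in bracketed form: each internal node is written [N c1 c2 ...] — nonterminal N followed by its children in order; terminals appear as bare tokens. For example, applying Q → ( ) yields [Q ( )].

P
Q P
( P ) P
( Q ) P
( ( ) ) P
( ( ) ) Q
( ( ) ) ( P )
( ( ) ) ( Q )
( ( ) ) ( ( ) )

[P [Q ( [P [Q ( )]] )] [P [Q ( [P [Q ( )]] )]]]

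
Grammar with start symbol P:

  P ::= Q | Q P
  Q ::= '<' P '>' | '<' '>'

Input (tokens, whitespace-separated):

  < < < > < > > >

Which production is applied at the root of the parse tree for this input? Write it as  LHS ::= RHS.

P ::= Q

[P [Q < [P [Q < [P [Q < >] [P [Q < >]]] >]] >]]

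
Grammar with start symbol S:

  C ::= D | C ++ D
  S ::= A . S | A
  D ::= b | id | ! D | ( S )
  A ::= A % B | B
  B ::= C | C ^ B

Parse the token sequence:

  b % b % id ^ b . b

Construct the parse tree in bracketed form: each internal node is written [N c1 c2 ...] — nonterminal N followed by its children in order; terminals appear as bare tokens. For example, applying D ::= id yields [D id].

[S [A [A [A [B [C [D b]]]] % [B [C [D b]]]] % [B [C [D id]] ^ [B [C [D b]]]]] . [S [A [B [C [D b]]]]]]

S
A . S
A % B . S
A % B % B . S
B % B % B . S
C % B % B . S
D % B % B . S
b % B % B . S
b % C % B . S
b % D % B . S
b % b % B . S
b % b % C ^ B . S
b % b % D ^ B . S
b % b % id ^ B . S
b % b % id ^ C . S
b % b % id ^ D . S
b % b % id ^ b . S
b % b % id ^ b . A
b % b % id ^ b . B
b % b % id ^ b . C
b % b % id ^ b . D
b % b % id ^ b . b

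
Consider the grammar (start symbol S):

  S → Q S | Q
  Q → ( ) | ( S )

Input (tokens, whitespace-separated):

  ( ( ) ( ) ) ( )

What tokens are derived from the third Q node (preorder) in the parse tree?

( )

[S [Q ( [S [Q ( )] [S [Q ( )]]] )] [S [Q ( )]]]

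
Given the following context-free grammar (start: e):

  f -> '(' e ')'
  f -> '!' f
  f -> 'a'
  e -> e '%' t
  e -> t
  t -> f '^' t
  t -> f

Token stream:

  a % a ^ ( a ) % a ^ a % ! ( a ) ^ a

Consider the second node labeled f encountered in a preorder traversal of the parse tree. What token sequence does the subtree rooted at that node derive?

a

[e [e [e [e [t [f a]]] % [t [f a] ^ [t [f ( [e [t [f a]]] )]]]] % [t [f a] ^ [t [f a]]]] % [t [f ! [f ( [e [t [f a]]] )]] ^ [t [f a]]]]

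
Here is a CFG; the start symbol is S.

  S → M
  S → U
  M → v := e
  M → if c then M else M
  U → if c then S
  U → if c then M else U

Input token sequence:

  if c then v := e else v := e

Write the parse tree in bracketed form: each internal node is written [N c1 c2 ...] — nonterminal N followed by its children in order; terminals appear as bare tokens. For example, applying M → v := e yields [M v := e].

S
M
if c then M else M
if c then v := e else M
if c then v := e else v := e

[S [M if c then [M v := e] else [M v := e]]]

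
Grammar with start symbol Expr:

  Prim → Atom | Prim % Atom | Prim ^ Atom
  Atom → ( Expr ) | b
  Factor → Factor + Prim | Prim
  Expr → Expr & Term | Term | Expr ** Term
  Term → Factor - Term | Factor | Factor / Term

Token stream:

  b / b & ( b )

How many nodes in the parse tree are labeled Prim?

[Expr [Expr [Term [Factor [Prim [Atom b]]] / [Term [Factor [Prim [Atom b]]]]]] & [Term [Factor [Prim [Atom ( [Expr [Term [Factor [Prim [Atom b]]]]] )]]]]]

4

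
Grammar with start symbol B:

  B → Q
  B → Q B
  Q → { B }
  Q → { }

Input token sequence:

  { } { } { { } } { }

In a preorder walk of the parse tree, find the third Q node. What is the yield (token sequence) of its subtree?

[B [Q { }] [B [Q { }] [B [Q { [B [Q { }]] }] [B [Q { }]]]]]

{ { } }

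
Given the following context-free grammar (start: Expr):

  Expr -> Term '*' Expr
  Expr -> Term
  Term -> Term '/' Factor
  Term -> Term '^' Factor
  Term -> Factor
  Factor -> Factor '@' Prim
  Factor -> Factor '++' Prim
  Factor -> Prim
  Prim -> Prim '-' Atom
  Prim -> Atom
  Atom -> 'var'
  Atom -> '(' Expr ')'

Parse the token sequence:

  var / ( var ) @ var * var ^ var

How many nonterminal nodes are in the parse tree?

26

[Expr [Term [Term [Factor [Prim [Atom var]]]] / [Factor [Factor [Prim [Atom ( [Expr [Term [Factor [Prim [Atom var]]]]] )]]] @ [Prim [Atom var]]]] * [Expr [Term [Term [Factor [Prim [Atom var]]]] ^ [Factor [Prim [Atom var]]]]]]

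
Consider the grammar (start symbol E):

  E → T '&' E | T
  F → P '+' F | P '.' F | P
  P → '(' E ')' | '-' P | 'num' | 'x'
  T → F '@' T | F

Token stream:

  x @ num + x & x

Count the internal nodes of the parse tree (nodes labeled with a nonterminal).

13

[E [T [F [P x]] @ [T [F [P num] + [F [P x]]]]] & [E [T [F [P x]]]]]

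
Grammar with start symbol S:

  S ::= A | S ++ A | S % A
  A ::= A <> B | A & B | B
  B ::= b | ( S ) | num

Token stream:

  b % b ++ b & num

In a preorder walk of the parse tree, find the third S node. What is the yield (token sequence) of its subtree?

b

[S [S [S [A [B b]]] % [A [B b]]] ++ [A [A [B b]] & [B num]]]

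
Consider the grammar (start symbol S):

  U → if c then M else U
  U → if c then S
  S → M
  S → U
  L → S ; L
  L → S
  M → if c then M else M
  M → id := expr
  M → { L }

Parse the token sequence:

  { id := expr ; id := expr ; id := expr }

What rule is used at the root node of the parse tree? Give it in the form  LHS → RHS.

[S [M { [L [S [M id := expr]] ; [L [S [M id := expr]] ; [L [S [M id := expr]]]]] }]]

S → M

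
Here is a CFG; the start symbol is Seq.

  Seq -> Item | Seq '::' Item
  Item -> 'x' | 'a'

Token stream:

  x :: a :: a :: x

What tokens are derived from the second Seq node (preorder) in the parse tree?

[Seq [Seq [Seq [Seq [Item x]] :: [Item a]] :: [Item a]] :: [Item x]]

x :: a :: a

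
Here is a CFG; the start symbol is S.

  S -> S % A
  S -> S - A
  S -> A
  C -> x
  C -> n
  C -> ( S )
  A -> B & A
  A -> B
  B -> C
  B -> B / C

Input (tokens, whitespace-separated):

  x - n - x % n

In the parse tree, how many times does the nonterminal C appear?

[S [S [S [S [A [B [C x]]]] - [A [B [C n]]]] - [A [B [C x]]]] % [A [B [C n]]]]

4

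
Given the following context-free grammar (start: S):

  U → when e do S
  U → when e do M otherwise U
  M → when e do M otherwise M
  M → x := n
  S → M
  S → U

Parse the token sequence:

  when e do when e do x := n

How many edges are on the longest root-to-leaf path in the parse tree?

6

[S [U when e do [S [U when e do [S [M x := n]]]]]]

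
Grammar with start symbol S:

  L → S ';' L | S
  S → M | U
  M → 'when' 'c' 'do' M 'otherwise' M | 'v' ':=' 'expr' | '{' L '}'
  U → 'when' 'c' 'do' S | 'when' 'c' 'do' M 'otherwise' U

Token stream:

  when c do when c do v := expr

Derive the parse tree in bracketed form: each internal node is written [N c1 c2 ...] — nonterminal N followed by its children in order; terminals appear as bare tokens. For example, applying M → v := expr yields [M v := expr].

S
U
when c do S
when c do U
when c do when c do S
when c do when c do M
when c do when c do v := expr

[S [U when c do [S [U when c do [S [M v := expr]]]]]]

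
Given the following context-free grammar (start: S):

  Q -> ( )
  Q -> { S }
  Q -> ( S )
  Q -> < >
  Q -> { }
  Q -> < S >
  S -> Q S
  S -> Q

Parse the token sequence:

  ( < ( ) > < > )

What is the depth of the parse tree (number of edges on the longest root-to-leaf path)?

[S [Q ( [S [Q < [S [Q ( )]] >] [S [Q < >]]] )]]

6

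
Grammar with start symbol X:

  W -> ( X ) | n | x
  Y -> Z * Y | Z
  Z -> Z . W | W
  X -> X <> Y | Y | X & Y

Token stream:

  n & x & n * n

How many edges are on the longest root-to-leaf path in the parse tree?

6

[X [X [X [Y [Z [W n]]]] & [Y [Z [W x]]]] & [Y [Z [W n]] * [Y [Z [W n]]]]]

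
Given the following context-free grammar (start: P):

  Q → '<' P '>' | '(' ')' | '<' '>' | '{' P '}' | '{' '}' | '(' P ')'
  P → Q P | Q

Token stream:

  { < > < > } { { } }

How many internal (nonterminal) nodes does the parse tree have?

[P [Q { [P [Q < >] [P [Q < >]]] }] [P [Q { [P [Q { }]] }]]]

10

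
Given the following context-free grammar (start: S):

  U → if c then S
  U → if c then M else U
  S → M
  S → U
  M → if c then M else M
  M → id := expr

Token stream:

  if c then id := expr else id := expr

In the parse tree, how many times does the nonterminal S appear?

1

[S [M if c then [M id := expr] else [M id := expr]]]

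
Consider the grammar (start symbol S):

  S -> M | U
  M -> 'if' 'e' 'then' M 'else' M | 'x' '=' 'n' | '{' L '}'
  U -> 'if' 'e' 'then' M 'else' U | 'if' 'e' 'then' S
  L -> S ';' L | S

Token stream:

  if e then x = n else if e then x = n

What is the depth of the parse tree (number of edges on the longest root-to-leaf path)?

5

[S [U if e then [M x = n] else [U if e then [S [M x = n]]]]]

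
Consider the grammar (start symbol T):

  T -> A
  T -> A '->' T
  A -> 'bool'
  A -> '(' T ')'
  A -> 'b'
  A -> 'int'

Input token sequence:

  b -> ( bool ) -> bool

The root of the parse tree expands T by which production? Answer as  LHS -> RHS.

T -> A '->' T

[T [A b] -> [T [A ( [T [A bool]] )] -> [T [A bool]]]]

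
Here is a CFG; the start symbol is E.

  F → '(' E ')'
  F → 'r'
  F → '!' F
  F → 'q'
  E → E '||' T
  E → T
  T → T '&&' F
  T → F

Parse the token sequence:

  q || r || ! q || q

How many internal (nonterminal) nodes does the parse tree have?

13

[E [E [E [E [T [F q]]] || [T [F r]]] || [T [F ! [F q]]]] || [T [F q]]]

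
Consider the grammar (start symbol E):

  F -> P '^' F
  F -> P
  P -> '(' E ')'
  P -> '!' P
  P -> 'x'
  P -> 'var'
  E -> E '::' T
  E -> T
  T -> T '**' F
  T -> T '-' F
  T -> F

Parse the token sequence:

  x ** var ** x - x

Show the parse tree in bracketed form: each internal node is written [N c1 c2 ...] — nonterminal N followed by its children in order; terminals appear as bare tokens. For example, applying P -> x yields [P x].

[E [T [T [T [T [F [P x]]] ** [F [P var]]] ** [F [P x]]] - [F [P x]]]]

E
T
T - F
T ** F - F
T ** F ** F - F
F ** F ** F - F
P ** F ** F - F
x ** F ** F - F
x ** P ** F - F
x ** var ** F - F
x ** var ** P - F
x ** var ** x - F
x ** var ** x - P
x ** var ** x - x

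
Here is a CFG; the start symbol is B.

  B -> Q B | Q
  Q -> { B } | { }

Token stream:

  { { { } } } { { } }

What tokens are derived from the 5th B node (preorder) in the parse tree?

{ }

[B [Q { [B [Q { [B [Q { }]] }]] }] [B [Q { [B [Q { }]] }]]]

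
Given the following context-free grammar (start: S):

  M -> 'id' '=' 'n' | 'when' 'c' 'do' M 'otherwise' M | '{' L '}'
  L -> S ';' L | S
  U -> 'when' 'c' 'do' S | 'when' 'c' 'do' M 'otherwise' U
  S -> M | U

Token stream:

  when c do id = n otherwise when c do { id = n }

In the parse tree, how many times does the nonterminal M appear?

3

[S [U when c do [M id = n] otherwise [U when c do [S [M { [L [S [M id = n]]] }]]]]]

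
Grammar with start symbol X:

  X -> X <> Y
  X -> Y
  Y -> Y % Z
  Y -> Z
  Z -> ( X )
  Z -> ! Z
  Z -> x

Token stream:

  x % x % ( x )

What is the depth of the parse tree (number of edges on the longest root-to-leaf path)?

[X [Y [Y [Y [Z x]] % [Z x]] % [Z ( [X [Y [Z x]]] )]]]

6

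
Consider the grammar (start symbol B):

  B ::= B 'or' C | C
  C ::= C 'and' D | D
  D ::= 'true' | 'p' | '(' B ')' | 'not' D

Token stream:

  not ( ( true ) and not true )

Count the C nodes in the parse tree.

4

[B [C [D not [D ( [B [C [C [D ( [B [C [D true]]] )]] and [D not [D true]]]] )]]]]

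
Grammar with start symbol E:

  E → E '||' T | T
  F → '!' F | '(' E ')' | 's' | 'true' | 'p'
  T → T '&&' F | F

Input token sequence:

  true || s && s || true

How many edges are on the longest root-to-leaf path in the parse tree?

5

[E [E [E [T [F true]]] || [T [T [F s]] && [F s]]] || [T [F true]]]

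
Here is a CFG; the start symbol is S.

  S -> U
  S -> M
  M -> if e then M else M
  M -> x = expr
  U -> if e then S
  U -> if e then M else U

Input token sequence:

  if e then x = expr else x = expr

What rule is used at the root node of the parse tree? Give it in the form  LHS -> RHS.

S -> M

[S [M if e then [M x = expr] else [M x = expr]]]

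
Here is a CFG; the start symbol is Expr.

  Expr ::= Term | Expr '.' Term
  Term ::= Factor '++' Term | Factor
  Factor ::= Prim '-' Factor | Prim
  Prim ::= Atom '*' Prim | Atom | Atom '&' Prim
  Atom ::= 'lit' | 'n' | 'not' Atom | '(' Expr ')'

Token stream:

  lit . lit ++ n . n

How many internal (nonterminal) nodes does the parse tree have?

[Expr [Expr [Expr [Term [Factor [Prim [Atom lit]]]]] . [Term [Factor [Prim [Atom lit]]] ++ [Term [Factor [Prim [Atom n]]]]]] . [Term [Factor [Prim [Atom n]]]]]

19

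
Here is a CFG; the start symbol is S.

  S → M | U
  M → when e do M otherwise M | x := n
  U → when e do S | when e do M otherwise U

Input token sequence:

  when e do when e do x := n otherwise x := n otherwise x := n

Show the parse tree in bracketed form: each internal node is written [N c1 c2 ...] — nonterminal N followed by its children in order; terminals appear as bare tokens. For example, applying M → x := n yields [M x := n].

[S [M when e do [M when e do [M x := n] otherwise [M x := n]] otherwise [M x := n]]]

S
M
when e do M otherwise M
when e do when e do M otherwise M otherwise M
when e do when e do x := n otherwise M otherwise M
when e do when e do x := n otherwise x := n otherwise M
when e do when e do x := n otherwise x := n otherwise x := n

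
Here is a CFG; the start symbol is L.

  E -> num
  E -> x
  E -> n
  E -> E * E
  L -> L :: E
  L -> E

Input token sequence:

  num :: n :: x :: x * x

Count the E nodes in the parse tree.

6

[L [L [L [L [E num]] :: [E n]] :: [E x]] :: [E [E x] * [E x]]]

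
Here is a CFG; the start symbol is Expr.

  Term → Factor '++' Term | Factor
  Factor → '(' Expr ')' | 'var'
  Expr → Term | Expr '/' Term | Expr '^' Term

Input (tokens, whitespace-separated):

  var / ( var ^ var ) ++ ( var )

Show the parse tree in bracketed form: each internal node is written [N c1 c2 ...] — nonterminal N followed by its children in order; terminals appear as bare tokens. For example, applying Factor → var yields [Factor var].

Expr
Expr / Term
Term / Term
Factor / Term
var / Term
var / Factor ++ Term
var / ( Expr ) ++ Term
var / ( Expr ^ Term ) ++ Term
var / ( Term ^ Term ) ++ Term
var / ( Factor ^ Term ) ++ Term
var / ( var ^ Term ) ++ Term
var / ( var ^ Factor ) ++ Term
var / ( var ^ var ) ++ Term
var / ( var ^ var ) ++ Factor
var / ( var ^ var ) ++ ( Expr )
var / ( var ^ var ) ++ ( Term )
var / ( var ^ var ) ++ ( Factor )
var / ( var ^ var ) ++ ( var )

[Expr [Expr [Term [Factor var]]] / [Term [Factor ( [Expr [Expr [Term [Factor var]]] ^ [Term [Factor var]]] )] ++ [Term [Factor ( [Expr [Term [Factor var]]] )]]]]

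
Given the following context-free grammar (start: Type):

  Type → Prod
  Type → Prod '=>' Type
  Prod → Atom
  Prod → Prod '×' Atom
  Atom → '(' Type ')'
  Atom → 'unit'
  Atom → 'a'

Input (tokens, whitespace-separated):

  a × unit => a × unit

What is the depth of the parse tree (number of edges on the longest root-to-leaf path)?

5

[Type [Prod [Prod [Atom a]] × [Atom unit]] => [Type [Prod [Prod [Atom a]] × [Atom unit]]]]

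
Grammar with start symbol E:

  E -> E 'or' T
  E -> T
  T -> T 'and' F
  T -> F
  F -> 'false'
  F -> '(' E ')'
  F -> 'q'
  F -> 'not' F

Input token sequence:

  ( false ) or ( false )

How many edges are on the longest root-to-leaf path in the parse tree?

7

[E [E [T [F ( [E [T [F false]]] )]]] or [T [F ( [E [T [F false]]] )]]]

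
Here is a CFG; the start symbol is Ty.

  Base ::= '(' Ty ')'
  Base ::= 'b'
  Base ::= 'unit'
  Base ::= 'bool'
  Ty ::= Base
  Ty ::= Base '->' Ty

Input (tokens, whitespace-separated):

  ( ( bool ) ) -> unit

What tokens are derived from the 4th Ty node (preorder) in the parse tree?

unit

[Ty [Base ( [Ty [Base ( [Ty [Base bool]] )]] )] -> [Ty [Base unit]]]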